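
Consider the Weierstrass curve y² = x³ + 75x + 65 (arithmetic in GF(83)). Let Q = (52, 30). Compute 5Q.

Double-and-add on 5 = (101)₂. Start with Q = (52, 30) for the leading 1-bit.
double: tangent at (52, 30): λ = (3·52² + 75)/(2·30) ≡ 53/60. 60⁻¹ ≡ 18 (mod 83), so λ ≡ 53·18 ≡ 41.
  x = λ² - 52 - 52 = 1681 - 104 ≡ 0; y = λ·(52 - 0) - 30 ≡ 27. → (0, 27)
double: tangent at (0, 27): λ = (3·0² + 75)/(2·27) ≡ 75/54. 54⁻¹ ≡ 20 (mod 83), so λ ≡ 75·20 ≡ 6.
  x = λ² - 0 - 0 = 36 - 0 ≡ 36; y = λ·(0 - 36) - 27 ≡ 6. → (36, 6)
add Q: (36, 6) + (52, 30). λ = (30 - 6)/(52 - 36) ≡ 24/16 mod 83. 16⁻¹ ≡ 26 (mod 83), so λ ≡ 43.
  x = λ² - 36 - 52 = 1849 - 88 ≡ 18; y = λ·(36 - 18) - 6 ≡ 21. → (18, 21)

(18, 21)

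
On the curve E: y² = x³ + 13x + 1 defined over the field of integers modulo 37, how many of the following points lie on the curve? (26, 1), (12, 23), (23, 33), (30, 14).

(26, 1): 1² ≡ 1, rhs ≡ 7 → off.
(12, 23): 23² ≡ 11, rhs ≡ 35 → off.
(23, 33): 33² ≡ 16, rhs ≡ 35 → off.
(30, 14): 14² ≡ 11, rhs ≡ 11 → on.

1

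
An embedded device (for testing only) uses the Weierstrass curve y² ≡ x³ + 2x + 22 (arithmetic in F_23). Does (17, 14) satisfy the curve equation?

no

y² = 14² ≡ 12; x³ + 2x + 22 = 4969 ≡ 1 (mod 23). 12 ≠ 1.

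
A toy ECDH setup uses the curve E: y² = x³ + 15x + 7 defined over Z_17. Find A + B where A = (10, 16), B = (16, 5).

(10, 16) + (16, 5). λ = (5 - 16)/(16 - 10) ≡ 6/6 mod 17. 6⁻¹ ≡ 3 (mod 17) since 6·3 = 18 ≡ 1, so λ ≡ 1.
  x = λ² - 10 - 16 = 1 - 26 ≡ 9; y = λ·(10 - 9) - 16 ≡ 2. → (9, 2)

(9, 2)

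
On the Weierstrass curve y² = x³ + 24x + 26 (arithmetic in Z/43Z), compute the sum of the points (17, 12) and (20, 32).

(17, 31)

(17, 12) + (20, 32). λ = (32 - 12)/(20 - 17) ≡ 20/3 mod 43. 3⁻¹ ≡ 29 (mod 43), so λ ≡ 21.
  x = λ² - 17 - 20 = 441 - 37 ≡ 17; y = λ·(17 - 17) - 12 ≡ 31. → (17, 31)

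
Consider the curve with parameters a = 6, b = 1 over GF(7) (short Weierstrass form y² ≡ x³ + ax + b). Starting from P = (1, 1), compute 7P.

Double-and-add on 7 = (111)₂. Start with P = (1, 1) for the leading 1-bit.
double: tangent at (1, 1): λ = (3·1² + 6)/(2·1) ≡ 2/2. 2⁻¹ ≡ 4 (mod 7), so λ ≡ 2·4 ≡ 1.
  x = λ² - 1 - 1 = 1 - 2 ≡ 6; y = λ·(1 - 6) - 1 ≡ 1. → (6, 1)
add P: (6, 1) + (1, 1). λ = (1 - 1)/(1 - 6) ≡ 0/2 mod 7. 2⁻¹ ≡ 4 (mod 7) since 2·4 = 8 ≡ 1, so λ ≡ 0.
  x = λ² - 6 - 1 = 0 - 7 ≡ 0; y = λ·(6 - 0) - 1 ≡ 6. → (0, 6)
double: tangent at (0, 6): λ = (3·0² + 6)/(2·6) ≡ 6/5. 5⁻¹ ≡ 3 (mod 7), so λ ≡ 6·3 ≡ 4.
  x = λ² - 0 - 0 = 16 - 0 ≡ 2; y = λ·(0 - 2) - 6 ≡ 0. → (2, 0)
add P: (2, 0) + (1, 1). λ = (1 - 0)/(1 - 2) ≡ 1/6 mod 7. 6⁻¹ ≡ 6 (mod 7) since 6·6 = 36 ≡ 1, so λ ≡ 6.
  x = λ² - 2 - 1 = 36 - 3 ≡ 5; y = λ·(2 - 5) - 0 ≡ 3. → (5, 3)

(5, 3)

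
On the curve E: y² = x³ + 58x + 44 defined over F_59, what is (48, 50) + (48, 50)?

(12, 52)

tangent at (48, 50): λ = (3·48² + 58)/(2·50) ≡ 8/41. 41⁻¹ ≡ 36 (mod 59) since 41·36 = 1476 ≡ 1, so λ ≡ 8·36 ≡ 52.
  x = λ² - 48 - 48 = 2704 - 96 ≡ 12; y = λ·(48 - 12) - 50 ≡ 52. → (12, 52)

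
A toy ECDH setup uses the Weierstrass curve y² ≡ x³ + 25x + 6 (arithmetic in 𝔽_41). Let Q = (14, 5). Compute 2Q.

tangent at (14, 5): λ = (3·14² + 25)/(2·5) ≡ 39/10. 10⁻¹ ≡ 37 (mod 41), so λ ≡ 39·37 ≡ 8.
  x = λ² - 14 - 14 = 64 - 28 ≡ 36; y = λ·(14 - 36) - 5 ≡ 24. → (36, 24)

(36, 24)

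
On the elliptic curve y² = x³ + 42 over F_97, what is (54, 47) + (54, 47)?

(25, 70)

tangent at (54, 47): λ = (3·54² + 0)/(2·47) ≡ 18/94. 94⁻¹ ≡ 32 (mod 97) since 94·32 = 3008 ≡ 1, so λ ≡ 18·32 ≡ 91.
  x = λ² - 54 - 54 = 8281 - 108 ≡ 25; y = λ·(54 - 25) - 47 ≡ 70. → (25, 70)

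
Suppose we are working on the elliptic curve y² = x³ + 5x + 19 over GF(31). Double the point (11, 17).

tangent at (11, 17): λ = (3·11² + 5)/(2·17) ≡ 27/3. 3⁻¹ ≡ 21 (mod 31), so λ ≡ 27·21 ≡ 9.
  x = λ² - 11 - 11 = 81 - 22 ≡ 28; y = λ·(11 - 28) - 17 ≡ 16. → (28, 16)

(28, 16)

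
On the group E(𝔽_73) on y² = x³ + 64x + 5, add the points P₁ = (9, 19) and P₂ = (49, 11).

(53, 19)

(9, 19) + (49, 11). λ = (11 - 19)/(49 - 9) ≡ 65/40 mod 73. 40⁻¹ ≡ 42 (mod 73), so λ ≡ 29.
  x = λ² - 9 - 49 = 841 - 58 ≡ 53; y = λ·(9 - 53) - 19 ≡ 19. → (53, 19)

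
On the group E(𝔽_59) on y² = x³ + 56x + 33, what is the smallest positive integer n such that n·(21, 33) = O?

10

2P: tangent at (21, 33): λ = (3·21² + 56)/(2·33) ≡ 22/7. 7⁻¹ ≡ 17 (mod 59), so λ ≡ 22·17 ≡ 20.
  x = λ² - 21 - 21 = 400 - 42 ≡ 4; y = λ·(21 - 4) - 33 ≡ 12. → (4, 12)
3P: (4, 12) + (21, 33). λ = (33 - 12)/(21 - 4) ≡ 21/17 mod 59. 17⁻¹ ≡ 7 (mod 59) since 17·7 = 119 ≡ 1, so λ ≡ 29.
  x = λ² - 4 - 21 = 841 - 25 ≡ 49; y = λ·(4 - 49) - 12 ≡ 40. → (49, 40)
4P: (49, 40) + (21, 33). λ = (33 - 40)/(21 - 49) ≡ 52/31 mod 59. 31⁻¹ ≡ 40 (mod 59) since 31·40 = 1240 ≡ 1, so λ ≡ 15.
  x = λ² - 49 - 21 = 225 - 70 ≡ 37; y = λ·(49 - 37) - 40 ≡ 22. → (37, 22)
5P: (37, 22) + (21, 33). λ = (33 - 22)/(21 - 37) ≡ 11/43 mod 59. 43⁻¹ ≡ 11 (mod 59), so λ ≡ 3.
  x = λ² - 37 - 21 = 9 - 58 ≡ 10; y = λ·(37 - 10) - 22 ≡ 0. → (10, 0)
6P: (10, 0) + (21, 33). λ = (33 - 0)/(21 - 10) ≡ 33/11 mod 59. 11⁻¹ ≡ 43 (mod 59) since 11·43 = 473 ≡ 1, so λ ≡ 3.
  x = λ² - 10 - 21 = 9 - 31 ≡ 37; y = λ·(10 - 37) - 0 ≡ 37. → (37, 37)
7P: (37, 37) + (21, 33). λ = (33 - 37)/(21 - 37) ≡ 55/43 mod 59. 43⁻¹ ≡ 11 (mod 59), so λ ≡ 15.
  x = λ² - 37 - 21 = 225 - 58 ≡ 49; y = λ·(37 - 49) - 37 ≡ 19. → (49, 19)
8P: (49, 19) + (21, 33). λ = (33 - 19)/(21 - 49) ≡ 14/31 mod 59. 31⁻¹ ≡ 40 (mod 59), so λ ≡ 29.
  x = λ² - 49 - 21 = 841 - 70 ≡ 4; y = λ·(49 - 4) - 19 ≡ 47. → (4, 47)
9P: (4, 47) + (21, 33). λ = (33 - 47)/(21 - 4) ≡ 45/17 mod 59. 17⁻¹ ≡ 7 (mod 59), so λ ≡ 20.
  x = λ² - 4 - 21 = 400 - 25 ≡ 21; y = λ·(4 - 21) - 47 ≡ 26. → (21, 26)
10P: (21, 26) + (21, 33): same x and y₁ ≡ -y₂, so the sum is O.
10P = O, so the order is 10.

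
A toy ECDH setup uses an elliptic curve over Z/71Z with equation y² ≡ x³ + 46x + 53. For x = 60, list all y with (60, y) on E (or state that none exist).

none

x³ + 46x + 53 = 218813 ≡ 62 (mod 71).
62 is a non-residue mod 71; no y exists.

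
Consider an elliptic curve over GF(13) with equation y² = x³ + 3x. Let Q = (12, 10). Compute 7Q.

(1, 2)

Repeated addition: build up to 7Q.
2Q: tangent at (12, 10): λ = (3·12² + 3)/(2·10) ≡ 6/7. 7⁻¹ ≡ 2 (mod 13), so λ ≡ 6·2 ≡ 12.
  x = λ² - 12 - 12 = 144 - 24 ≡ 3; y = λ·(12 - 3) - 10 ≡ 7. → (3, 7)
3Q: (3, 7) + (12, 10). λ = (10 - 7)/(12 - 3) ≡ 3/9 mod 13. 9⁻¹ ≡ 3 (mod 13), so λ ≡ 9.
  x = λ² - 3 - 12 = 81 - 15 ≡ 1; y = λ·(3 - 1) - 7 ≡ 11. → (1, 11)
4Q: (1, 11) + (12, 10). λ = (10 - 11)/(12 - 1) ≡ 12/11 mod 13. 11⁻¹ ≡ 6 (mod 13) since 11·6 = 66 ≡ 1, so λ ≡ 7.
  x = λ² - 1 - 12 = 49 - 13 ≡ 10; y = λ·(1 - 10) - 11 ≡ 4. → (10, 4)
5Q: (10, 4) + (12, 10). λ = (10 - 4)/(12 - 10) ≡ 6/2 mod 13. 2⁻¹ ≡ 7 (mod 13) since 2·7 = 14 ≡ 1, so λ ≡ 3.
  x = λ² - 10 - 12 = 9 - 22 ≡ 0; y = λ·(10 - 0) - 4 ≡ 0. → (0, 0)
6Q: (0, 0) + (12, 10). λ = (10 - 0)/(12 - 0) ≡ 10/12 mod 13. 12⁻¹ ≡ 12 (mod 13) since 12·12 = 144 ≡ 1, so λ ≡ 3.
  x = λ² - 0 - 12 = 9 - 12 ≡ 10; y = λ·(0 - 10) - 0 ≡ 9. → (10, 9)
7Q: (10, 9) + (12, 10). λ = (10 - 9)/(12 - 10) ≡ 1/2 mod 13. 2⁻¹ ≡ 7 (mod 13) since 2·7 = 14 ≡ 1, so λ ≡ 7.
  x = λ² - 10 - 12 = 49 - 22 ≡ 1; y = λ·(10 - 1) - 9 ≡ 2. → (1, 2)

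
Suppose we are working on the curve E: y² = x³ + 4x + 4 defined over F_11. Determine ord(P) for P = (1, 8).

11

2P: tangent at (1, 8): λ = (3·1² + 4)/(2·8) ≡ 7/5. 5⁻¹ ≡ 9 (mod 11) since 5·9 = 45 ≡ 1, so λ ≡ 7·9 ≡ 8.
  x = λ² - 1 - 1 = 64 - 2 ≡ 7; y = λ·(1 - 7) - 8 ≡ 10. → (7, 10)
3P: (7, 10) + (1, 8). λ = (8 - 10)/(1 - 7) ≡ 9/5 mod 11. 5⁻¹ ≡ 9 (mod 11) since 5·9 = 45 ≡ 1, so λ ≡ 4.
  x = λ² - 7 - 1 = 16 - 8 ≡ 8; y = λ·(7 - 8) - 10 ≡ 8. → (8, 8)
4P: (8, 8) + (1, 8). λ = (8 - 8)/(1 - 8) ≡ 0/4 mod 11. 4⁻¹ ≡ 3 (mod 11) since 4·3 = 12 ≡ 1, so λ ≡ 0.
  x = λ² - 8 - 1 = 0 - 9 ≡ 2; y = λ·(8 - 2) - 8 ≡ 3. → (2, 3)
5P: (2, 3) + (1, 8). λ = (8 - 3)/(1 - 2) ≡ 5/10 mod 11. 10⁻¹ ≡ 10 (mod 11) since 10·10 = 100 ≡ 1, so λ ≡ 6.
  x = λ² - 2 - 1 = 36 - 3 ≡ 0; y = λ·(2 - 0) - 3 ≡ 9. → (0, 9)
6P: (0, 9) + (1, 8). λ = (8 - 9)/(1 - 0) ≡ 10/1 mod 11. 1⁻¹ ≡ 1 (mod 11), so λ ≡ 10.
  x = λ² - 0 - 1 = 100 - 1 ≡ 0; y = λ·(0 - 0) - 9 ≡ 2. → (0, 2)
7P: (0, 2) + (1, 8). λ = (8 - 2)/(1 - 0) ≡ 6/1 mod 11. 1⁻¹ ≡ 1 (mod 11), so λ ≡ 6.
  x = λ² - 0 - 1 = 36 - 1 ≡ 2; y = λ·(0 - 2) - 2 ≡ 8. → (2, 8)
8P: (2, 8) + (1, 8). λ = (8 - 8)/(1 - 2) ≡ 0/10 mod 11. 10⁻¹ ≡ 10 (mod 11), so λ ≡ 0.
  x = λ² - 2 - 1 = 0 - 3 ≡ 8; y = λ·(2 - 8) - 8 ≡ 3. → (8, 3)
9P: (8, 3) + (1, 8). λ = (8 - 3)/(1 - 8) ≡ 5/4 mod 11. 4⁻¹ ≡ 3 (mod 11), so λ ≡ 4.
  x = λ² - 8 - 1 = 16 - 9 ≡ 7; y = λ·(8 - 7) - 3 ≡ 1. → (7, 1)
10P: (7, 1) + (1, 8). λ = (8 - 1)/(1 - 7) ≡ 7/5 mod 11. 5⁻¹ ≡ 9 (mod 11), so λ ≡ 8.
  x = λ² - 7 - 1 = 64 - 8 ≡ 1; y = λ·(7 - 1) - 1 ≡ 3. → (1, 3)
11P: (1, 3) + (1, 8): same x and y₁ ≡ -y₂, so the sum is O.
11P = O, so the order is 11.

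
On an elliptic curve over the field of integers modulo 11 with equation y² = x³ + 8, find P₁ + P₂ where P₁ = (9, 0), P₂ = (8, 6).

(8, 5)

(9, 0) + (8, 6). λ = (6 - 0)/(8 - 9) ≡ 6/10 mod 11. 10⁻¹ ≡ 10 (mod 11) since 10·10 = 100 ≡ 1, so λ ≡ 5.
  x = λ² - 9 - 8 = 25 - 17 ≡ 8; y = λ·(9 - 8) - 0 ≡ 5. → (8, 5)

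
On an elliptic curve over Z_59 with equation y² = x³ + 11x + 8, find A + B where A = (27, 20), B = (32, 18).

(45, 58)

(27, 20) + (32, 18). λ = (18 - 20)/(32 - 27) ≡ 57/5 mod 59. 5⁻¹ ≡ 12 (mod 59) since 5·12 = 60 ≡ 1, so λ ≡ 35.
  x = λ² - 27 - 32 = 1225 - 59 ≡ 45; y = λ·(27 - 45) - 20 ≡ 58. → (45, 58)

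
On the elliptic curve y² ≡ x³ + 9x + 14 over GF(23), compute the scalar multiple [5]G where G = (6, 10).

Double-and-add on 5 = (101)₂. Start with G = (6, 10) for the leading 1-bit.
double: tangent at (6, 10): λ = (3·6² + 9)/(2·10) ≡ 2/20. 20⁻¹ ≡ 15 (mod 23) since 20·15 = 300 ≡ 1, so λ ≡ 2·15 ≡ 7.
  x = λ² - 6 - 6 = 49 - 12 ≡ 14; y = λ·(6 - 14) - 10 ≡ 3. → (14, 3)
double: tangent at (14, 3): λ = (3·14² + 9)/(2·3) ≡ 22/6. 6⁻¹ ≡ 4 (mod 23) since 6·4 = 24 ≡ 1, so λ ≡ 22·4 ≡ 19.
  x = λ² - 14 - 14 = 361 - 28 ≡ 11; y = λ·(14 - 11) - 3 ≡ 8. → (11, 8)
add G: (11, 8) + (6, 10). λ = (10 - 8)/(6 - 11) ≡ 2/18 mod 23. 18⁻¹ ≡ 9 (mod 23), so λ ≡ 18.
  x = λ² - 11 - 6 = 324 - 17 ≡ 8; y = λ·(11 - 8) - 8 ≡ 0. → (8, 0)

(8, 0)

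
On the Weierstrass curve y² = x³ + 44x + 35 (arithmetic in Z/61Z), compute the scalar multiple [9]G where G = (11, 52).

(43, 11)

Double-and-add on 9 = (1001)₂. Start with G = (11, 52) for the leading 1-bit.
double: tangent at (11, 52): λ = (3·11² + 44)/(2·52) ≡ 41/43. 43⁻¹ ≡ 44 (mod 61) since 43·44 = 1892 ≡ 1, so λ ≡ 41·44 ≡ 35.
  x = λ² - 11 - 11 = 1225 - 22 ≡ 44; y = λ·(11 - 44) - 52 ≡ 13. → (44, 13)
double: tangent at (44, 13): λ = (3·44² + 44)/(2·13) ≡ 57/26. 26⁻¹ ≡ 54 (mod 61), so λ ≡ 57·54 ≡ 28.
  x = λ² - 44 - 44 = 784 - 88 ≡ 25; y = λ·(44 - 25) - 13 ≡ 31. → (25, 31)
double: tangent at (25, 31): λ = (3·25² + 44)/(2·31) ≡ 28/1. 1⁻¹ ≡ 1 (mod 61) since 1·1 = 1 ≡ 1, so λ ≡ 28·1 ≡ 28.
  x = λ² - 25 - 25 = 784 - 50 ≡ 2; y = λ·(25 - 2) - 31 ≡ 3. → (2, 3)
add G: (2, 3) + (11, 52). λ = (52 - 3)/(11 - 2) ≡ 49/9 mod 61. 9⁻¹ ≡ 34 (mod 61) since 9·34 = 306 ≡ 1, so λ ≡ 19.
  x = λ² - 2 - 11 = 361 - 13 ≡ 43; y = λ·(2 - 43) - 3 ≡ 11. → (43, 11)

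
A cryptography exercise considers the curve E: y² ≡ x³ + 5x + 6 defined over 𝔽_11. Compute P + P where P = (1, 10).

tangent at (1, 10): λ = (3·1² + 5)/(2·10) ≡ 8/9. 9⁻¹ ≡ 5 (mod 11), so λ ≡ 8·5 ≡ 7.
  x = λ² - 1 - 1 = 49 - 2 ≡ 3; y = λ·(1 - 3) - 10 ≡ 9. → (3, 9)

(3, 9)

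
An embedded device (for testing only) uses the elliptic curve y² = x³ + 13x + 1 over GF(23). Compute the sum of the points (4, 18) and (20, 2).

(4, 18) + (20, 2). λ = (2 - 18)/(20 - 4) ≡ 7/16 mod 23. 16⁻¹ ≡ 13 (mod 23), so λ ≡ 22.
  x = λ² - 4 - 20 = 484 - 24 ≡ 0; y = λ·(4 - 0) - 18 ≡ 1. → (0, 1)

(0, 1)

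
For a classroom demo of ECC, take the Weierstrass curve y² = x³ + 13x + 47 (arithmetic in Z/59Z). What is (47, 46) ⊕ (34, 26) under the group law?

(46, 10)

(47, 46) + (34, 26). λ = (26 - 46)/(34 - 47) ≡ 39/46 mod 59. 46⁻¹ ≡ 9 (mod 59), so λ ≡ 56.
  x = λ² - 47 - 34 = 3136 - 81 ≡ 46; y = λ·(47 - 46) - 46 ≡ 10. → (46, 10)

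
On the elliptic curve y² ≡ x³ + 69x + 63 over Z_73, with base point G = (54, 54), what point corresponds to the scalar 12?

(54, 19)

Double-and-add on 12 = (1100)₂. Start with G = (54, 54) for the leading 1-bit.
double: tangent at (54, 54): λ = (3·54² + 69)/(2·54) ≡ 57/35. 35⁻¹ ≡ 48 (mod 73), so λ ≡ 57·48 ≡ 35.
  x = λ² - 54 - 54 = 1225 - 108 ≡ 22; y = λ·(54 - 22) - 54 ≡ 44. → (22, 44)
add G: (22, 44) + (54, 54). λ = (54 - 44)/(54 - 22) ≡ 10/32 mod 73. 32⁻¹ ≡ 16 (mod 73), so λ ≡ 14.
  x = λ² - 22 - 54 = 196 - 76 ≡ 47; y = λ·(22 - 47) - 44 ≡ 44. → (47, 44)
double: tangent at (47, 44): λ = (3·47² + 69)/(2·44) ≡ 53/15. 15⁻¹ ≡ 39 (mod 73), so λ ≡ 53·39 ≡ 23.
  x = λ² - 47 - 47 = 529 - 94 ≡ 70; y = λ·(47 - 70) - 44 ≡ 11. → (70, 11)
double: tangent at (70, 11): λ = (3·70² + 69)/(2·11) ≡ 23/22. 22⁻¹ ≡ 10 (mod 73), so λ ≡ 23·10 ≡ 11.
  x = λ² - 70 - 70 = 121 - 140 ≡ 54; y = λ·(70 - 54) - 11 ≡ 19. → (54, 19)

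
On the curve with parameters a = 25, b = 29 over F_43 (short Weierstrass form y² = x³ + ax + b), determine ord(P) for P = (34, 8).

2P: tangent at (34, 8): λ = (3·34² + 25)/(2·8) ≡ 10/16. 16⁻¹ ≡ 35 (mod 43) since 16·35 = 560 ≡ 1, so λ ≡ 10·35 ≡ 6.
  x = λ² - 34 - 34 = 36 - 68 ≡ 11; y = λ·(34 - 11) - 8 ≡ 1. → (11, 1)
3P: (11, 1) + (34, 8). λ = (8 - 1)/(34 - 11) ≡ 7/23 mod 43. 23⁻¹ ≡ 15 (mod 43), so λ ≡ 19.
  x = λ² - 11 - 34 = 361 - 45 ≡ 15; y = λ·(11 - 15) - 1 ≡ 9. → (15, 9)
4P: (15, 9) + (34, 8). λ = (8 - 9)/(34 - 15) ≡ 42/19 mod 43. 19⁻¹ ≡ 34 (mod 43), so λ ≡ 9.
  x = λ² - 15 - 34 = 81 - 49 ≡ 32; y = λ·(15 - 32) - 9 ≡ 10. → (32, 10)
5P: (32, 10) + (34, 8). λ = (8 - 10)/(34 - 32) ≡ 41/2 mod 43. 2⁻¹ ≡ 22 (mod 43), so λ ≡ 42.
  x = λ² - 32 - 34 = 1764 - 66 ≡ 21; y = λ·(32 - 21) - 10 ≡ 22. → (21, 22)
6P: (21, 22) + (34, 8). λ = (8 - 22)/(34 - 21) ≡ 29/13 mod 43. 13⁻¹ ≡ 10 (mod 43) since 13·10 = 130 ≡ 1, so λ ≡ 32.
  x = λ² - 21 - 34 = 1024 - 55 ≡ 23; y = λ·(21 - 23) - 22 ≡ 0. → (23, 0)
7P: (23, 0) + (34, 8). λ = (8 - 0)/(34 - 23) ≡ 8/11 mod 43. 11⁻¹ ≡ 4 (mod 43) since 11·4 = 44 ≡ 1, so λ ≡ 32.
  x = λ² - 23 - 34 = 1024 - 57 ≡ 21; y = λ·(23 - 21) - 0 ≡ 21. → (21, 21)
8P: (21, 21) + (34, 8). λ = (8 - 21)/(34 - 21) ≡ 30/13 mod 43. 13⁻¹ ≡ 10 (mod 43), so λ ≡ 42.
  x = λ² - 21 - 34 = 1764 - 55 ≡ 32; y = λ·(21 - 32) - 21 ≡ 33. → (32, 33)
9P: (32, 33) + (34, 8). λ = (8 - 33)/(34 - 32) ≡ 18/2 mod 43. 2⁻¹ ≡ 22 (mod 43) since 2·22 = 44 ≡ 1, so λ ≡ 9.
  x = λ² - 32 - 34 = 81 - 66 ≡ 15; y = λ·(32 - 15) - 33 ≡ 34. → (15, 34)
10P: (15, 34) + (34, 8). λ = (8 - 34)/(34 - 15) ≡ 17/19 mod 43. 19⁻¹ ≡ 34 (mod 43), so λ ≡ 19.
  x = λ² - 15 - 34 = 361 - 49 ≡ 11; y = λ·(15 - 11) - 34 ≡ 42. → (11, 42)
11P: (11, 42) + (34, 8). λ = (8 - 42)/(34 - 11) ≡ 9/23 mod 43. 23⁻¹ ≡ 15 (mod 43), so λ ≡ 6.
  x = λ² - 11 - 34 = 36 - 45 ≡ 34; y = λ·(11 - 34) - 42 ≡ 35. → (34, 35)
12P: (34, 35) + (34, 8): same x and y₁ ≡ -y₂, so the sum is O.
12P = O, so the order is 12.

12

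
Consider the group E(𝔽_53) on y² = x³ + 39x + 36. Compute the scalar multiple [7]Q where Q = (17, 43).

(43, 36)

Repeated addition: build up to 7Q.
2Q: tangent at (17, 43): λ = (3·17² + 39)/(2·43) ≡ 5/33. 33⁻¹ ≡ 45 (mod 53), so λ ≡ 5·45 ≡ 13.
  x = λ² - 17 - 17 = 169 - 34 ≡ 29; y = λ·(17 - 29) - 43 ≡ 13. → (29, 13)
3Q: (29, 13) + (17, 43). λ = (43 - 13)/(17 - 29) ≡ 30/41 mod 53. 41⁻¹ ≡ 22 (mod 53) since 41·22 = 902 ≡ 1, so λ ≡ 24.
  x = λ² - 29 - 17 = 576 - 46 ≡ 0; y = λ·(29 - 0) - 13 ≡ 47. → (0, 47)
4Q: (0, 47) + (17, 43). λ = (43 - 47)/(17 - 0) ≡ 49/17 mod 53. 17⁻¹ ≡ 25 (mod 53), so λ ≡ 6.
  x = λ² - 0 - 17 = 36 - 17 ≡ 19; y = λ·(0 - 19) - 47 ≡ 51. → (19, 51)
5Q: (19, 51) + (17, 43). λ = (43 - 51)/(17 - 19) ≡ 45/51 mod 53. 51⁻¹ ≡ 26 (mod 53), so λ ≡ 4.
  x = λ² - 19 - 17 = 16 - 36 ≡ 33; y = λ·(19 - 33) - 51 ≡ 52. → (33, 52)
6Q: (33, 52) + (17, 43). λ = (43 - 52)/(17 - 33) ≡ 44/37 mod 53. 37⁻¹ ≡ 43 (mod 53) since 37·43 = 1591 ≡ 1, so λ ≡ 37.
  x = λ² - 33 - 17 = 1369 - 50 ≡ 47; y = λ·(33 - 47) - 52 ≡ 13. → (47, 13)
7Q: (47, 13) + (17, 43). λ = (43 - 13)/(17 - 47) ≡ 30/23 mod 53. 23⁻¹ ≡ 30 (mod 53) since 23·30 = 690 ≡ 1, so λ ≡ 52.
  x = λ² - 47 - 17 = 2704 - 64 ≡ 43; y = λ·(47 - 43) - 13 ≡ 36. → (43, 36)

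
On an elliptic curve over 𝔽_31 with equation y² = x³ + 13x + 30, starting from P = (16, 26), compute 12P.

(2, 8)

Double-and-add on 12 = (1100)₂. Start with P = (16, 26) for the leading 1-bit.
double: tangent at (16, 26): λ = (3·16² + 13)/(2·26) ≡ 6/21. 21⁻¹ ≡ 3 (mod 31) since 21·3 = 63 ≡ 1, so λ ≡ 6·3 ≡ 18.
  x = λ² - 16 - 16 = 324 - 32 ≡ 13; y = λ·(16 - 13) - 26 ≡ 28. → (13, 28)
add P: (13, 28) + (16, 26). λ = (26 - 28)/(16 - 13) ≡ 29/3 mod 31. 3⁻¹ ≡ 21 (mod 31) since 3·21 = 63 ≡ 1, so λ ≡ 20.
  x = λ² - 13 - 16 = 400 - 29 ≡ 30; y = λ·(13 - 30) - 28 ≡ 4. → (30, 4)
double: tangent at (30, 4): λ = (3·30² + 13)/(2·4) ≡ 16/8. 8⁻¹ ≡ 4 (mod 31), so λ ≡ 16·4 ≡ 2.
  x = λ² - 30 - 30 = 4 - 60 ≡ 6; y = λ·(30 - 6) - 4 ≡ 13. → (6, 13)
double: tangent at (6, 13): λ = (3·6² + 13)/(2·13) ≡ 28/26. 26⁻¹ ≡ 6 (mod 31), so λ ≡ 28·6 ≡ 13.
  x = λ² - 6 - 6 = 169 - 12 ≡ 2; y = λ·(6 - 2) - 13 ≡ 8. → (2, 8)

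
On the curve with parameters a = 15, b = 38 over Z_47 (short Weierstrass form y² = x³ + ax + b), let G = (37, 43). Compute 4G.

Double-and-add on 4 = (100)₂. Start with G = (37, 43) for the leading 1-bit.
double: tangent at (37, 43): λ = (3·37² + 15)/(2·43) ≡ 33/39. 39⁻¹ ≡ 41 (mod 47), so λ ≡ 33·41 ≡ 37.
  x = λ² - 37 - 37 = 1369 - 74 ≡ 26; y = λ·(37 - 26) - 43 ≡ 35. → (26, 35)
double: tangent at (26, 35): λ = (3·26² + 15)/(2·35) ≡ 22/23. 23⁻¹ ≡ 45 (mod 47) since 23·45 = 1035 ≡ 1, so λ ≡ 22·45 ≡ 3.
  x = λ² - 26 - 26 = 9 - 52 ≡ 4; y = λ·(26 - 4) - 35 ≡ 31. → (4, 31)

(4, 31)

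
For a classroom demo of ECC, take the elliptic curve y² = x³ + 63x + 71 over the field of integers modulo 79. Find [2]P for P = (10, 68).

(35, 68)

tangent at (10, 68): λ = (3·10² + 63)/(2·68) ≡ 47/57. 57⁻¹ ≡ 61 (mod 79) since 57·61 = 3477 ≡ 1, so λ ≡ 47·61 ≡ 23.
  x = λ² - 10 - 10 = 529 - 20 ≡ 35; y = λ·(10 - 35) - 68 ≡ 68. → (35, 68)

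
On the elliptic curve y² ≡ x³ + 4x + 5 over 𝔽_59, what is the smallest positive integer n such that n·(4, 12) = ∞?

2P: tangent at (4, 12): λ = (3·4² + 4)/(2·12) ≡ 52/24. 24⁻¹ ≡ 32 (mod 59), so λ ≡ 52·32 ≡ 12.
  x = λ² - 4 - 4 = 144 - 8 ≡ 18; y = λ·(4 - 18) - 12 ≡ 56. → (18, 56)
3P: (18, 56) + (4, 12). λ = (12 - 56)/(4 - 18) ≡ 15/45 mod 59. 45⁻¹ ≡ 21 (mod 59) since 45·21 = 945 ≡ 1, so λ ≡ 20.
  x = λ² - 18 - 4 = 400 - 22 ≡ 24; y = λ·(18 - 24) - 56 ≡ 1. → (24, 1)
4P: (24, 1) + (4, 12). λ = (12 - 1)/(4 - 24) ≡ 11/39 mod 59. 39⁻¹ ≡ 56 (mod 59), so λ ≡ 26.
  x = λ² - 24 - 4 = 676 - 28 ≡ 58; y = λ·(24 - 58) - 1 ≡ 0. → (58, 0)
5P: (58, 0) + (4, 12). λ = (12 - 0)/(4 - 58) ≡ 12/5 mod 59. 5⁻¹ ≡ 12 (mod 59), so λ ≡ 26.
  x = λ² - 58 - 4 = 676 - 62 ≡ 24; y = λ·(58 - 24) - 0 ≡ 58. → (24, 58)
6P: (24, 58) + (4, 12). λ = (12 - 58)/(4 - 24) ≡ 13/39 mod 59. 39⁻¹ ≡ 56 (mod 59), so λ ≡ 20.
  x = λ² - 24 - 4 = 400 - 28 ≡ 18; y = λ·(24 - 18) - 58 ≡ 3. → (18, 3)
7P: (18, 3) + (4, 12). λ = (12 - 3)/(4 - 18) ≡ 9/45 mod 59. 45⁻¹ ≡ 21 (mod 59), so λ ≡ 12.
  x = λ² - 18 - 4 = 144 - 22 ≡ 4; y = λ·(18 - 4) - 3 ≡ 47. → (4, 47)
8P: (4, 47) + (4, 12): same x and y₁ ≡ -y₂, so the sum is ∞.
8P = ∞, so the order is 8.

8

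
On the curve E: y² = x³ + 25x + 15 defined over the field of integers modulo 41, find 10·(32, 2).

Write P = (32, 2).
Double-and-add on 10 = (1010)₂. Start with P = (32, 2) for the leading 1-bit.
double: tangent at (32, 2): λ = (3·32² + 25)/(2·2) ≡ 22/4. 4⁻¹ ≡ 31 (mod 41) since 4·31 = 124 ≡ 1, so λ ≡ 22·31 ≡ 26.
  x = λ² - 32 - 32 = 676 - 64 ≡ 38; y = λ·(32 - 38) - 2 ≡ 6. → (38, 6)
double: tangent at (38, 6): λ = (3·38² + 25)/(2·6) ≡ 11/12. 12⁻¹ ≡ 24 (mod 41), so λ ≡ 11·24 ≡ 18.
  x = λ² - 38 - 38 = 324 - 76 ≡ 2; y = λ·(38 - 2) - 6 ≡ 27. → (2, 27)
add P: (2, 27) + (32, 2). λ = (2 - 27)/(32 - 2) ≡ 16/30 mod 41. 30⁻¹ ≡ 26 (mod 41), so λ ≡ 6.
  x = λ² - 2 - 32 = 36 - 34 ≡ 2; y = λ·(2 - 2) - 27 ≡ 14. → (2, 14)
double: tangent at (2, 14): λ = (3·2² + 25)/(2·14) ≡ 37/28. 28⁻¹ ≡ 22 (mod 41), so λ ≡ 37·22 ≡ 35.
  x = λ² - 2 - 2 = 1225 - 4 ≡ 32; y = λ·(2 - 32) - 14 ≡ 2. → (32, 2)

(32, 2)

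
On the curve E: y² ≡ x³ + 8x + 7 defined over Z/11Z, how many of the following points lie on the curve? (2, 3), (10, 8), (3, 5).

(2, 3): 3² ≡ 9, rhs ≡ 9 → on.
(10, 8): 8² ≡ 9, rhs ≡ 9 → on.
(3, 5): 5² ≡ 3, rhs ≡ 3 → on.

3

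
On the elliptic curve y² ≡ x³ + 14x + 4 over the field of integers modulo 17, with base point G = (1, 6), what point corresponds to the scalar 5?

(6, 7)

Double-and-add on 5 = (101)₂. Start with G = (1, 6) for the leading 1-bit.
double: tangent at (1, 6): λ = (3·1² + 14)/(2·6) ≡ 0/12. 12⁻¹ ≡ 10 (mod 17), so λ ≡ 0·10 ≡ 0.
  x = λ² - 1 - 1 = 0 - 2 ≡ 15; y = λ·(1 - 15) - 6 ≡ 11. → (15, 11)
double: tangent at (15, 11): λ = (3·15² + 14)/(2·11) ≡ 9/5. 5⁻¹ ≡ 7 (mod 17), so λ ≡ 9·7 ≡ 12.
  x = λ² - 15 - 15 = 144 - 30 ≡ 12; y = λ·(15 - 12) - 11 ≡ 8. → (12, 8)
add G: (12, 8) + (1, 6). λ = (6 - 8)/(1 - 12) ≡ 15/6 mod 17. 6⁻¹ ≡ 3 (mod 17), so λ ≡ 11.
  x = λ² - 12 - 1 = 121 - 13 ≡ 6; y = λ·(12 - 6) - 8 ≡ 7. → (6, 7)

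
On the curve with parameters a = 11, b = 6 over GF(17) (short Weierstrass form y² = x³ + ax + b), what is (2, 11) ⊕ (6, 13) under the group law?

(5, 13)

(2, 11) + (6, 13). λ = (13 - 11)/(6 - 2) ≡ 2/4 mod 17. 4⁻¹ ≡ 13 (mod 17) since 4·13 = 52 ≡ 1, so λ ≡ 9.
  x = λ² - 2 - 6 = 81 - 8 ≡ 5; y = λ·(2 - 5) - 11 ≡ 13. → (5, 13)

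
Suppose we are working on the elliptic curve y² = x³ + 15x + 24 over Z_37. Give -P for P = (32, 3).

-(32, 3) = (32, -3 mod 37) = (32, 34).

(32, 34)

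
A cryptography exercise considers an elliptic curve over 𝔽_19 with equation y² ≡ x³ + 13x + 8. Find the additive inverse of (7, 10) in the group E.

(7, 9)

-(7, 10) = (7, -10 mod 19) = (7, 9).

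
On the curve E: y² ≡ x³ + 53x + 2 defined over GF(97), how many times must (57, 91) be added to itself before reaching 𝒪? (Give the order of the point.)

2P: tangent at (57, 91): λ = (3·57² + 53)/(2·91) ≡ 3/85. 85⁻¹ ≡ 8 (mod 97) since 85·8 = 680 ≡ 1, so λ ≡ 3·8 ≡ 24.
  x = λ² - 57 - 57 = 576 - 114 ≡ 74; y = λ·(57 - 74) - 91 ≡ 83. → (74, 83)
3P: (74, 83) + (57, 91). λ = (91 - 83)/(57 - 74) ≡ 8/80 mod 97. 80⁻¹ ≡ 57 (mod 97), so λ ≡ 68.
  x = λ² - 74 - 57 = 4624 - 131 ≡ 31; y = λ·(74 - 31) - 83 ≡ 28. → (31, 28)
4P: (31, 28) + (57, 91). λ = (91 - 28)/(57 - 31) ≡ 63/26 mod 97. 26⁻¹ ≡ 56 (mod 97), so λ ≡ 36.
  x = λ² - 31 - 57 = 1296 - 88 ≡ 44; y = λ·(31 - 44) - 28 ≡ 86. → (44, 86)
5P: (44, 86) + (57, 91). λ = (91 - 86)/(57 - 44) ≡ 5/13 mod 97. 13⁻¹ ≡ 15 (mod 97) since 13·15 = 195 ≡ 1, so λ ≡ 75.
  x = λ² - 44 - 57 = 5625 - 101 ≡ 92; y = λ·(44 - 92) - 86 ≡ 0. → (92, 0)
6P: (92, 0) + (57, 91). λ = (91 - 0)/(57 - 92) ≡ 91/62 mod 97. 62⁻¹ ≡ 36 (mod 97), so λ ≡ 75.
  x = λ² - 92 - 57 = 5625 - 149 ≡ 44; y = λ·(92 - 44) - 0 ≡ 11. → (44, 11)
7P: (44, 11) + (57, 91). λ = (91 - 11)/(57 - 44) ≡ 80/13 mod 97. 13⁻¹ ≡ 15 (mod 97), so λ ≡ 36.
  x = λ² - 44 - 57 = 1296 - 101 ≡ 31; y = λ·(44 - 31) - 11 ≡ 69. → (31, 69)
8P: (31, 69) + (57, 91). λ = (91 - 69)/(57 - 31) ≡ 22/26 mod 97. 26⁻¹ ≡ 56 (mod 97) since 26·56 = 1456 ≡ 1, so λ ≡ 68.
  x = λ² - 31 - 57 = 4624 - 88 ≡ 74; y = λ·(31 - 74) - 69 ≡ 14. → (74, 14)
9P: (74, 14) + (57, 91). λ = (91 - 14)/(57 - 74) ≡ 77/80 mod 97. 80⁻¹ ≡ 57 (mod 97), so λ ≡ 24.
  x = λ² - 74 - 57 = 576 - 131 ≡ 57; y = λ·(74 - 57) - 14 ≡ 6. → (57, 6)
10P: (57, 6) + (57, 91): same x and y₁ ≡ -y₂, so the sum is 𝒪.
10P = 𝒪, so the order is 10.

10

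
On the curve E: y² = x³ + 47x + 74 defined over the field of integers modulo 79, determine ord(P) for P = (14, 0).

2

2P: (14, 0) + (14, 0): same x and y₁ ≡ -y₂, so the sum is the point at infinity.
2P = the point at infinity, so the order is 2.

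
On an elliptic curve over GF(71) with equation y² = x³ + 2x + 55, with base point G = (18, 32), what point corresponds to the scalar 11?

(12, 48)

Repeated addition: build up to 11G.
2G: tangent at (18, 32): λ = (3·18² + 2)/(2·32) ≡ 51/64. 64⁻¹ ≡ 10 (mod 71), so λ ≡ 51·10 ≡ 13.
  x = λ² - 18 - 18 = 169 - 36 ≡ 62; y = λ·(18 - 62) - 32 ≡ 35. → (62, 35)
3G: (62, 35) + (18, 32). λ = (32 - 35)/(18 - 62) ≡ 68/27 mod 71. 27⁻¹ ≡ 50 (mod 71), so λ ≡ 63.
  x = λ² - 62 - 18 = 3969 - 80 ≡ 55; y = λ·(62 - 55) - 35 ≡ 51. → (55, 51)
4G: (55, 51) + (18, 32). λ = (32 - 51)/(18 - 55) ≡ 52/34 mod 71. 34⁻¹ ≡ 23 (mod 71) since 34·23 = 782 ≡ 1, so λ ≡ 60.
  x = λ² - 55 - 18 = 3600 - 73 ≡ 48; y = λ·(55 - 48) - 51 ≡ 14. → (48, 14)
5G: (48, 14) + (18, 32). λ = (32 - 14)/(18 - 48) ≡ 18/41 mod 71. 41⁻¹ ≡ 26 (mod 71) since 41·26 = 1066 ≡ 1, so λ ≡ 42.
  x = λ² - 48 - 18 = 1764 - 66 ≡ 65; y = λ·(48 - 65) - 14 ≡ 53. → (65, 53)
6G: (65, 53) + (18, 32). λ = (32 - 53)/(18 - 65) ≡ 50/24 mod 71. 24⁻¹ ≡ 3 (mod 71), so λ ≡ 8.
  x = λ² - 65 - 18 = 64 - 83 ≡ 52; y = λ·(65 - 52) - 53 ≡ 51. → (52, 51)
7G: (52, 51) + (18, 32). λ = (32 - 51)/(18 - 52) ≡ 52/37 mod 71. 37⁻¹ ≡ 48 (mod 71) since 37·48 = 1776 ≡ 1, so λ ≡ 11.
  x = λ² - 52 - 18 = 121 - 70 ≡ 51; y = λ·(52 - 51) - 51 ≡ 31. → (51, 31)
8G: (51, 31) + (18, 32). λ = (32 - 31)/(18 - 51) ≡ 1/38 mod 71. 38⁻¹ ≡ 43 (mod 71), so λ ≡ 43.
  x = λ² - 51 - 18 = 1849 - 69 ≡ 5; y = λ·(51 - 5) - 31 ≡ 30. → (5, 30)
9G: (5, 30) + (18, 32). λ = (32 - 30)/(18 - 5) ≡ 2/13 mod 71. 13⁻¹ ≡ 11 (mod 71), so λ ≡ 22.
  x = λ² - 5 - 18 = 484 - 23 ≡ 35; y = λ·(5 - 35) - 30 ≡ 20. → (35, 20)
10G: (35, 20) + (18, 32). λ = (32 - 20)/(18 - 35) ≡ 12/54 mod 71. 54⁻¹ ≡ 25 (mod 71) since 54·25 = 1350 ≡ 1, so λ ≡ 16.
  x = λ² - 35 - 18 = 256 - 53 ≡ 61; y = λ·(35 - 61) - 20 ≡ 61. → (61, 61)
11G: (61, 61) + (18, 32). λ = (32 - 61)/(18 - 61) ≡ 42/28 mod 71. 28⁻¹ ≡ 33 (mod 71), so λ ≡ 37.
  x = λ² - 61 - 18 = 1369 - 79 ≡ 12; y = λ·(61 - 12) - 61 ≡ 48. → (12, 48)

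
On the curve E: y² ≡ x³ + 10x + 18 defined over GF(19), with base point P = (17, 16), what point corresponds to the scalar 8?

(15, 16)

Repeated addition: build up to 8P.
2P: tangent at (17, 16): λ = (3·17² + 10)/(2·16) ≡ 3/13. 13⁻¹ ≡ 3 (mod 19), so λ ≡ 3·3 ≡ 9.
  x = λ² - 17 - 17 = 81 - 34 ≡ 9; y = λ·(17 - 9) - 16 ≡ 18. → (9, 18)
3P: (9, 18) + (17, 16). λ = (16 - 18)/(17 - 9) ≡ 17/8 mod 19. 8⁻¹ ≡ 12 (mod 19) since 8·12 = 96 ≡ 1, so λ ≡ 14.
  x = λ² - 9 - 17 = 196 - 26 ≡ 18; y = λ·(9 - 18) - 18 ≡ 8. → (18, 8)
4P: (18, 8) + (17, 16). λ = (16 - 8)/(17 - 18) ≡ 8/18 mod 19. 18⁻¹ ≡ 18 (mod 19) since 18·18 = 324 ≡ 1, so λ ≡ 11.
  x = λ² - 18 - 17 = 121 - 35 ≡ 10; y = λ·(18 - 10) - 8 ≡ 4. → (10, 4)
5P: (10, 4) + (17, 16). λ = (16 - 4)/(17 - 10) ≡ 12/7 mod 19. 7⁻¹ ≡ 11 (mod 19), so λ ≡ 18.
  x = λ² - 10 - 17 = 324 - 27 ≡ 12; y = λ·(10 - 12) - 4 ≡ 17. → (12, 17)
6P: (12, 17) + (17, 16). λ = (16 - 17)/(17 - 12) ≡ 18/5 mod 19. 5⁻¹ ≡ 4 (mod 19), so λ ≡ 15.
  x = λ² - 12 - 17 = 225 - 29 ≡ 6; y = λ·(12 - 6) - 17 ≡ 16. → (6, 16)
7P: (6, 16) + (17, 16). λ = (16 - 16)/(17 - 6) ≡ 0/11 mod 19. 11⁻¹ ≡ 7 (mod 19) since 11·7 = 77 ≡ 1, so λ ≡ 0.
  x = λ² - 6 - 17 = 0 - 23 ≡ 15; y = λ·(6 - 15) - 16 ≡ 3. → (15, 3)
8P: (15, 3) + (17, 16). λ = (16 - 3)/(17 - 15) ≡ 13/2 mod 19. 2⁻¹ ≡ 10 (mod 19), so λ ≡ 16.
  x = λ² - 15 - 17 = 256 - 32 ≡ 15; y = λ·(15 - 15) - 3 ≡ 16. → (15, 16)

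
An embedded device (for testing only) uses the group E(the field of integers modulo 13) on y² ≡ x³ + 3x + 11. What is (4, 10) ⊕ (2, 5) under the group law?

(10, 1)

(4, 10) + (2, 5). λ = (5 - 10)/(2 - 4) ≡ 8/11 mod 13. 11⁻¹ ≡ 6 (mod 13), so λ ≡ 9.
  x = λ² - 4 - 2 = 81 - 6 ≡ 10; y = λ·(4 - 10) - 10 ≡ 1. → (10, 1)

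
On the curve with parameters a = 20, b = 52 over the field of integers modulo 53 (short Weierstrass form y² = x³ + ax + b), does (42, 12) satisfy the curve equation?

y² = 12² ≡ 38; x³ + 20x + 52 = 74980 ≡ 38 (mod 53). 38 = 38.

yes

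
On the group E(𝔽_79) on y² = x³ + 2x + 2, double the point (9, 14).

tangent at (9, 14): λ = (3·9² + 2)/(2·14) ≡ 8/28. 28⁻¹ ≡ 48 (mod 79) since 28·48 = 1344 ≡ 1, so λ ≡ 8·48 ≡ 68.
  x = λ² - 9 - 9 = 4624 - 18 ≡ 24; y = λ·(9 - 24) - 14 ≡ 72. → (24, 72)

(24, 72)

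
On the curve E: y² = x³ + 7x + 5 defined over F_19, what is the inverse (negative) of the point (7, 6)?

(7, 13)

-(7, 6) = (7, -6 mod 19) = (7, 13).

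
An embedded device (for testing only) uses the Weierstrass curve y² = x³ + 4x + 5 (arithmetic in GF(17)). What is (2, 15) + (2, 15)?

tangent at (2, 15): λ = (3·2² + 4)/(2·15) ≡ 16/13. 13⁻¹ ≡ 4 (mod 17) since 13·4 = 52 ≡ 1, so λ ≡ 16·4 ≡ 13.
  x = λ² - 2 - 2 = 169 - 4 ≡ 12; y = λ·(2 - 12) - 15 ≡ 8. → (12, 8)

(12, 8)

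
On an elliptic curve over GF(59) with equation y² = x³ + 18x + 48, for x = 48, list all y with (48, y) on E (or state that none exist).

x³ + 18x + 48 = 111504 ≡ 53 (mod 59).
Square roots of 53 mod 59: 17 and 42 (since 17² = 289 ≡ 53).

17, 42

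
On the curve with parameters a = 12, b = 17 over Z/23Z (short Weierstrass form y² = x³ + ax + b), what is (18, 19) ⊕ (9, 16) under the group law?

(14, 13)

(18, 19) + (9, 16). λ = (16 - 19)/(9 - 18) ≡ 20/14 mod 23. 14⁻¹ ≡ 5 (mod 23) since 14·5 = 70 ≡ 1, so λ ≡ 8.
  x = λ² - 18 - 9 = 64 - 27 ≡ 14; y = λ·(18 - 14) - 19 ≡ 13. → (14, 13)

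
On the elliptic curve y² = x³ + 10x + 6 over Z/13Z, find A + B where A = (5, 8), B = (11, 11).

(7, 4)

(5, 8) + (11, 11). λ = (11 - 8)/(11 - 5) ≡ 3/6 mod 13. 6⁻¹ ≡ 11 (mod 13), so λ ≡ 7.
  x = λ² - 5 - 11 = 49 - 16 ≡ 7; y = λ·(5 - 7) - 8 ≡ 4. → (7, 4)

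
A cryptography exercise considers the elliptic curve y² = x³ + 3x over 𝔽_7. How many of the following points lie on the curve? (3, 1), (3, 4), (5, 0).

2

(3, 1): 1² ≡ 1, rhs ≡ 1 → on.
(3, 4): 4² ≡ 2, rhs ≡ 1 → off.
(5, 0): 0² ≡ 0, rhs ≡ 0 → on.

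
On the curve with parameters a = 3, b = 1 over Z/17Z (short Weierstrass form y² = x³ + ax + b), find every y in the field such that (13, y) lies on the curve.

none

x³ + 3x + 1 = 2237 ≡ 10 (mod 17).
10 is a non-residue mod 17; no y exists.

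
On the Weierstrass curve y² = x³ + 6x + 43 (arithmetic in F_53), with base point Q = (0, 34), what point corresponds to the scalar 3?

(23, 30)

Repeated addition: build up to 3Q.
2Q: tangent at (0, 34): λ = (3·0² + 6)/(2·34) ≡ 6/15. 15⁻¹ ≡ 46 (mod 53) since 15·46 = 690 ≡ 1, so λ ≡ 6·46 ≡ 11.
  x = λ² - 0 - 0 = 121 - 0 ≡ 15; y = λ·(0 - 15) - 34 ≡ 13. → (15, 13)
3Q: (15, 13) + (0, 34). λ = (34 - 13)/(0 - 15) ≡ 21/38 mod 53. 38⁻¹ ≡ 7 (mod 53) since 38·7 = 266 ≡ 1, so λ ≡ 41.
  x = λ² - 15 - 0 = 1681 - 15 ≡ 23; y = λ·(15 - 23) - 13 ≡ 30. → (23, 30)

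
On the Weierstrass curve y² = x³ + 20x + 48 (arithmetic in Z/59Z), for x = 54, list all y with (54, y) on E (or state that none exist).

0

x³ + 20x + 48 = 158592 ≡ 0 (mod 59).
Only y = 0 satisfies y² ≡ 0.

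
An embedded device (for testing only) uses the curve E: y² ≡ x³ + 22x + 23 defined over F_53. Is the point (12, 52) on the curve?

yes

y² = 52² ≡ 1; x³ + 22x + 23 = 2015 ≡ 1 (mod 53). 1 = 1.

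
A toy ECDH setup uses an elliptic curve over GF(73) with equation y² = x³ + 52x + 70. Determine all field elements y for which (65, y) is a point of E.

23, 50

x³ + 52x + 70 = 278075 ≡ 18 (mod 73).
Square roots of 18 mod 73: 23 and 50 (since 23² = 529 ≡ 18).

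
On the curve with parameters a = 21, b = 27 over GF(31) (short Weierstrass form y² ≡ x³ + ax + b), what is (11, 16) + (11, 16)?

tangent at (11, 16): λ = (3·11² + 21)/(2·16) ≡ 12/1. 1⁻¹ ≡ 1 (mod 31) since 1·1 = 1 ≡ 1, so λ ≡ 12·1 ≡ 12.
  x = λ² - 11 - 11 = 144 - 22 ≡ 29; y = λ·(11 - 29) - 16 ≡ 16. → (29, 16)

(29, 16)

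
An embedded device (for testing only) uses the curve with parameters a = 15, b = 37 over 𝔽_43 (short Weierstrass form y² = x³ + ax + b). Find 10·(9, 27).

Write P = (9, 27).
Repeated addition: build up to 10P.
2P: tangent at (9, 27): λ = (3·9² + 15)/(2·27) ≡ 0/11. 11⁻¹ ≡ 4 (mod 43), so λ ≡ 0·4 ≡ 0.
  x = λ² - 9 - 9 = 0 - 18 ≡ 25; y = λ·(9 - 25) - 27 ≡ 16. → (25, 16)
3P: (25, 16) + (9, 27). λ = (27 - 16)/(9 - 25) ≡ 11/27 mod 43. 27⁻¹ ≡ 8 (mod 43), so λ ≡ 2.
  x = λ² - 25 - 9 = 4 - 34 ≡ 13; y = λ·(25 - 13) - 16 ≡ 8. → (13, 8)
4P: (13, 8) + (9, 27). λ = (27 - 8)/(9 - 13) ≡ 19/39 mod 43. 39⁻¹ ≡ 32 (mod 43), so λ ≡ 6.
  x = λ² - 13 - 9 = 36 - 22 ≡ 14; y = λ·(13 - 14) - 8 ≡ 29. → (14, 29)
5P: (14, 29) + (9, 27). λ = (27 - 29)/(9 - 14) ≡ 41/38 mod 43. 38⁻¹ ≡ 17 (mod 43) since 38·17 = 646 ≡ 1, so λ ≡ 9.
  x = λ² - 14 - 9 = 81 - 23 ≡ 15; y = λ·(14 - 15) - 29 ≡ 5. → (15, 5)
6P: (15, 5) + (9, 27). λ = (27 - 5)/(9 - 15) ≡ 22/37 mod 43. 37⁻¹ ≡ 7 (mod 43), so λ ≡ 25.
  x = λ² - 15 - 9 = 625 - 24 ≡ 42; y = λ·(15 - 42) - 5 ≡ 8. → (42, 8)
7P: (42, 8) + (9, 27). λ = (27 - 8)/(9 - 42) ≡ 19/10 mod 43. 10⁻¹ ≡ 13 (mod 43), so λ ≡ 32.
  x = λ² - 42 - 9 = 1024 - 51 ≡ 27; y = λ·(42 - 27) - 8 ≡ 42. → (27, 42)
8P: (27, 42) + (9, 27). λ = (27 - 42)/(9 - 27) ≡ 28/25 mod 43. 25⁻¹ ≡ 31 (mod 43), so λ ≡ 8.
  x = λ² - 27 - 9 = 64 - 36 ≡ 28; y = λ·(27 - 28) - 42 ≡ 36. → (28, 36)
9P: (28, 36) + (9, 27). λ = (27 - 36)/(9 - 28) ≡ 34/24 mod 43. 24⁻¹ ≡ 9 (mod 43), so λ ≡ 5.
  x = λ² - 28 - 9 = 25 - 37 ≡ 31; y = λ·(28 - 31) - 36 ≡ 35. → (31, 35)
10P: (31, 35) + (9, 27). λ = (27 - 35)/(9 - 31) ≡ 35/21 mod 43. 21⁻¹ ≡ 41 (mod 43) since 21·41 = 861 ≡ 1, so λ ≡ 16.
  x = λ² - 31 - 9 = 256 - 40 ≡ 1; y = λ·(31 - 1) - 35 ≡ 15. → (1, 15)

(1, 15)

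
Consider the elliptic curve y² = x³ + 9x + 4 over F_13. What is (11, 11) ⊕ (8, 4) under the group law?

(11, 11) + (8, 4). λ = (4 - 11)/(8 - 11) ≡ 6/10 mod 13. 10⁻¹ ≡ 4 (mod 13), so λ ≡ 11.
  x = λ² - 11 - 8 = 121 - 19 ≡ 11; y = λ·(11 - 11) - 11 ≡ 2. → (11, 2)

(11, 2)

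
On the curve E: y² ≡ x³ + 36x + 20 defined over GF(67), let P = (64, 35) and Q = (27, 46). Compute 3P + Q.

(53, 16)

First 3P:
Repeated addition: build up to 3P.
2P: tangent at (64, 35): λ = (3·64² + 36)/(2·35) ≡ 63/3. 3⁻¹ ≡ 45 (mod 67) since 3·45 = 135 ≡ 1, so λ ≡ 63·45 ≡ 21.
  x = λ² - 64 - 64 = 441 - 128 ≡ 45; y = λ·(64 - 45) - 35 ≡ 29. → (45, 29)
3P: (45, 29) + (64, 35). λ = (35 - 29)/(64 - 45) ≡ 6/19 mod 67. 19⁻¹ ≡ 60 (mod 67), so λ ≡ 25.
  x = λ² - 45 - 64 = 625 - 109 ≡ 47; y = λ·(45 - 47) - 29 ≡ 55. → (47, 55)
3P = (47, 55).
Finally 3P + Q:
(47, 55) + (27, 46). λ = (46 - 55)/(27 - 47) ≡ 58/47 mod 67. 47⁻¹ ≡ 10 (mod 67), so λ ≡ 44.
  x = λ² - 47 - 27 = 1936 - 74 ≡ 53; y = λ·(47 - 53) - 55 ≡ 16. → (53, 16)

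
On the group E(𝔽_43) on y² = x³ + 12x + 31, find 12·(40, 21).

(22, 8)

Write Q = (40, 21).
Double-and-add on 12 = (1100)₂. Start with Q = (40, 21) for the leading 1-bit.
double: tangent at (40, 21): λ = (3·40² + 12)/(2·21) ≡ 39/42. 42⁻¹ ≡ 42 (mod 43), so λ ≡ 39·42 ≡ 4.
  x = λ² - 40 - 40 = 16 - 80 ≡ 22; y = λ·(40 - 22) - 21 ≡ 8. → (22, 8)
add Q: (22, 8) + (40, 21). λ = (21 - 8)/(40 - 22) ≡ 13/18 mod 43. 18⁻¹ ≡ 12 (mod 43) since 18·12 = 216 ≡ 1, so λ ≡ 27.
  x = λ² - 22 - 40 = 729 - 62 ≡ 22; y = λ·(22 - 22) - 8 ≡ 35. → (22, 35)
double: tangent at (22, 35): λ = (3·22² + 12)/(2·35) ≡ 2/27. 27⁻¹ ≡ 8 (mod 43), so λ ≡ 2·8 ≡ 16.
  x = λ² - 22 - 22 = 256 - 44 ≡ 40; y = λ·(22 - 40) - 35 ≡ 21. → (40, 21)
double: tangent at (40, 21): λ = (3·40² + 12)/(2·21) ≡ 39/42. 42⁻¹ ≡ 42 (mod 43) since 42·42 = 1764 ≡ 1, so λ ≡ 39·42 ≡ 4.
  x = λ² - 40 - 40 = 16 - 80 ≡ 22; y = λ·(40 - 22) - 21 ≡ 8. → (22, 8)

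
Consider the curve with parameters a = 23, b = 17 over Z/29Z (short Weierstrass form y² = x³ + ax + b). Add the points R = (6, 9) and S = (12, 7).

(6, 9) + (12, 7). λ = (7 - 9)/(12 - 6) ≡ 27/6 mod 29. 6⁻¹ ≡ 5 (mod 29), so λ ≡ 19.
  x = λ² - 6 - 12 = 361 - 18 ≡ 24; y = λ·(6 - 24) - 9 ≡ 26. → (24, 26)

(24, 26)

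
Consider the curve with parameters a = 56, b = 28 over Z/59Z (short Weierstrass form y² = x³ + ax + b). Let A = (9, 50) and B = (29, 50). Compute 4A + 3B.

(14, 4)

First 4A:
Repeated addition: build up to 4A.
2A: tangent at (9, 50): λ = (3·9² + 56)/(2·50) ≡ 4/41. 41⁻¹ ≡ 36 (mod 59) since 41·36 = 1476 ≡ 1, so λ ≡ 4·36 ≡ 26.
  x = λ² - 9 - 9 = 676 - 18 ≡ 9; y = λ·(9 - 9) - 50 ≡ 9. → (9, 9)
3A: (9, 9) + (9, 50): same x and y₁ ≡ -y₂, so the sum is ∞.
4A: ∞ + (9, 50) = (9, 50) (identity).
4A = (9, 50).
Next 3B:
Repeated addition: build up to 3B.
2B: tangent at (29, 50): λ = (3·29² + 56)/(2·50) ≡ 42/41. 41⁻¹ ≡ 36 (mod 59) since 41·36 = 1476 ≡ 1, so λ ≡ 42·36 ≡ 37.
  x = λ² - 29 - 29 = 1369 - 58 ≡ 13; y = λ·(29 - 13) - 50 ≡ 11. → (13, 11)
3B: (13, 11) + (29, 50). λ = (50 - 11)/(29 - 13) ≡ 39/16 mod 59. 16⁻¹ ≡ 48 (mod 59), so λ ≡ 43.
  x = λ² - 13 - 29 = 1849 - 42 ≡ 37; y = λ·(13 - 37) - 11 ≡ 19. → (37, 19)
3B = (37, 19).
Finally 4A + 3B:
(9, 50) + (37, 19). λ = (19 - 50)/(37 - 9) ≡ 28/28 mod 59. 28⁻¹ ≡ 19 (mod 59), so λ ≡ 1.
  x = λ² - 9 - 37 = 1 - 46 ≡ 14; y = λ·(9 - 14) - 50 ≡ 4. → (14, 4)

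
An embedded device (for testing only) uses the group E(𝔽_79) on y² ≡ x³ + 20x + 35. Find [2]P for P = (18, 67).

tangent at (18, 67): λ = (3·18² + 20)/(2·67) ≡ 44/55. 55⁻¹ ≡ 23 (mod 79), so λ ≡ 44·23 ≡ 64.
  x = λ² - 18 - 18 = 4096 - 36 ≡ 31; y = λ·(18 - 31) - 67 ≡ 49. → (31, 49)

(31, 49)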